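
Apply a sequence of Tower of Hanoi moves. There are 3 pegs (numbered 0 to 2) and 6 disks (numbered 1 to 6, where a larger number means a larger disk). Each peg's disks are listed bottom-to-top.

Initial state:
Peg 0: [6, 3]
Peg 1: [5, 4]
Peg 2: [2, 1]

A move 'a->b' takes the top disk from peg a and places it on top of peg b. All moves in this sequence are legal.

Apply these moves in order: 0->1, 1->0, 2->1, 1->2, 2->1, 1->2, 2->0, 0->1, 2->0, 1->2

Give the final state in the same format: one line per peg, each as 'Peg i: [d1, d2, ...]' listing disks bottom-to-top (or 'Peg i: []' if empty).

After move 1 (0->1):
Peg 0: [6]
Peg 1: [5, 4, 3]
Peg 2: [2, 1]

After move 2 (1->0):
Peg 0: [6, 3]
Peg 1: [5, 4]
Peg 2: [2, 1]

After move 3 (2->1):
Peg 0: [6, 3]
Peg 1: [5, 4, 1]
Peg 2: [2]

After move 4 (1->2):
Peg 0: [6, 3]
Peg 1: [5, 4]
Peg 2: [2, 1]

After move 5 (2->1):
Peg 0: [6, 3]
Peg 1: [5, 4, 1]
Peg 2: [2]

After move 6 (1->2):
Peg 0: [6, 3]
Peg 1: [5, 4]
Peg 2: [2, 1]

After move 7 (2->0):
Peg 0: [6, 3, 1]
Peg 1: [5, 4]
Peg 2: [2]

After move 8 (0->1):
Peg 0: [6, 3]
Peg 1: [5, 4, 1]
Peg 2: [2]

After move 9 (2->0):
Peg 0: [6, 3, 2]
Peg 1: [5, 4, 1]
Peg 2: []

After move 10 (1->2):
Peg 0: [6, 3, 2]
Peg 1: [5, 4]
Peg 2: [1]

Answer: Peg 0: [6, 3, 2]
Peg 1: [5, 4]
Peg 2: [1]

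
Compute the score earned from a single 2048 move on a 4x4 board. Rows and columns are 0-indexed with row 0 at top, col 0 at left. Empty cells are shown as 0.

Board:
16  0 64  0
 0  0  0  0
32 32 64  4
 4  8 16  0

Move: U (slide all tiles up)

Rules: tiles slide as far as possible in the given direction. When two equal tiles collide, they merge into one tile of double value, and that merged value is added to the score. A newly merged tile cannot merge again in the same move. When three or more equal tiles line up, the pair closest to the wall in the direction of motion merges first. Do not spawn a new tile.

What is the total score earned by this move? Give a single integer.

Slide up:
col 0: [16, 0, 32, 4] -> [16, 32, 4, 0]  score +0 (running 0)
col 1: [0, 0, 32, 8] -> [32, 8, 0, 0]  score +0 (running 0)
col 2: [64, 0, 64, 16] -> [128, 16, 0, 0]  score +128 (running 128)
col 3: [0, 0, 4, 0] -> [4, 0, 0, 0]  score +0 (running 128)
Board after move:
 16  32 128   4
 32   8  16   0
  4   0   0   0
  0   0   0   0

Answer: 128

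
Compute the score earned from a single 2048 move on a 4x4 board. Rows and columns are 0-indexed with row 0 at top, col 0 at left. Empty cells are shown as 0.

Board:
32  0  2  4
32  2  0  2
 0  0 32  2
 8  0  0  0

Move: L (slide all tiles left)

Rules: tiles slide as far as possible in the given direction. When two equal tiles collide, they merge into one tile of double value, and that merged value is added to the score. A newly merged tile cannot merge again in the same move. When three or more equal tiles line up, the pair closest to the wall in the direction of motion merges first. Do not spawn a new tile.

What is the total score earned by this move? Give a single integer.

Answer: 4

Derivation:
Slide left:
row 0: [32, 0, 2, 4] -> [32, 2, 4, 0]  score +0 (running 0)
row 1: [32, 2, 0, 2] -> [32, 4, 0, 0]  score +4 (running 4)
row 2: [0, 0, 32, 2] -> [32, 2, 0, 0]  score +0 (running 4)
row 3: [8, 0, 0, 0] -> [8, 0, 0, 0]  score +0 (running 4)
Board after move:
32  2  4  0
32  4  0  0
32  2  0  0
 8  0  0  0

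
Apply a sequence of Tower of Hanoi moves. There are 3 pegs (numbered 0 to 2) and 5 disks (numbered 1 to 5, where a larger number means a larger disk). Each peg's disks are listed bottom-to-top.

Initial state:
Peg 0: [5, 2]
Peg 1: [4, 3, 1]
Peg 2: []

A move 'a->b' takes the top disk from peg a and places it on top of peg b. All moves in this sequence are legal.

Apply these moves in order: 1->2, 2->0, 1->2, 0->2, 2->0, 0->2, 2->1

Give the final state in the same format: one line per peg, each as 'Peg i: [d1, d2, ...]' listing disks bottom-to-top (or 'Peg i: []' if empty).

Answer: Peg 0: [5, 2]
Peg 1: [4, 1]
Peg 2: [3]

Derivation:
After move 1 (1->2):
Peg 0: [5, 2]
Peg 1: [4, 3]
Peg 2: [1]

After move 2 (2->0):
Peg 0: [5, 2, 1]
Peg 1: [4, 3]
Peg 2: []

After move 3 (1->2):
Peg 0: [5, 2, 1]
Peg 1: [4]
Peg 2: [3]

After move 4 (0->2):
Peg 0: [5, 2]
Peg 1: [4]
Peg 2: [3, 1]

After move 5 (2->0):
Peg 0: [5, 2, 1]
Peg 1: [4]
Peg 2: [3]

After move 6 (0->2):
Peg 0: [5, 2]
Peg 1: [4]
Peg 2: [3, 1]

After move 7 (2->1):
Peg 0: [5, 2]
Peg 1: [4, 1]
Peg 2: [3]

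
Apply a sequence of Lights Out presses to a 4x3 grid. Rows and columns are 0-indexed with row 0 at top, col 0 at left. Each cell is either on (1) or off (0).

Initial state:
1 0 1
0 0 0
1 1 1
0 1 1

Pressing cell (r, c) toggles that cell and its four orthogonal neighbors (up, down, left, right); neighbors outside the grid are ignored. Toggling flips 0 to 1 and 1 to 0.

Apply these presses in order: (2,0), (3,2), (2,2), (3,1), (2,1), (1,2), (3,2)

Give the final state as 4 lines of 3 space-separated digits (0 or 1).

After press 1 at (2,0):
1 0 1
1 0 0
0 0 1
1 1 1

After press 2 at (3,2):
1 0 1
1 0 0
0 0 0
1 0 0

After press 3 at (2,2):
1 0 1
1 0 1
0 1 1
1 0 1

After press 4 at (3,1):
1 0 1
1 0 1
0 0 1
0 1 0

After press 5 at (2,1):
1 0 1
1 1 1
1 1 0
0 0 0

After press 6 at (1,2):
1 0 0
1 0 0
1 1 1
0 0 0

After press 7 at (3,2):
1 0 0
1 0 0
1 1 0
0 1 1

Answer: 1 0 0
1 0 0
1 1 0
0 1 1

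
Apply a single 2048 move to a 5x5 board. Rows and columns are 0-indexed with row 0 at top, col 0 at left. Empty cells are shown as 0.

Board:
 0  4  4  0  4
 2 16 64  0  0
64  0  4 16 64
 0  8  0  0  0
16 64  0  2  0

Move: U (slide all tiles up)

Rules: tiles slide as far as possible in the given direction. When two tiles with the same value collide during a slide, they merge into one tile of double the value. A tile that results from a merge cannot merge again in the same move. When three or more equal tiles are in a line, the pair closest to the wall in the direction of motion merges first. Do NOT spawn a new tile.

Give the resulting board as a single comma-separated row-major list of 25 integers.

Slide up:
col 0: [0, 2, 64, 0, 16] -> [2, 64, 16, 0, 0]
col 1: [4, 16, 0, 8, 64] -> [4, 16, 8, 64, 0]
col 2: [4, 64, 4, 0, 0] -> [4, 64, 4, 0, 0]
col 3: [0, 0, 16, 0, 2] -> [16, 2, 0, 0, 0]
col 4: [4, 0, 64, 0, 0] -> [4, 64, 0, 0, 0]

Answer: 2, 4, 4, 16, 4, 64, 16, 64, 2, 64, 16, 8, 4, 0, 0, 0, 64, 0, 0, 0, 0, 0, 0, 0, 0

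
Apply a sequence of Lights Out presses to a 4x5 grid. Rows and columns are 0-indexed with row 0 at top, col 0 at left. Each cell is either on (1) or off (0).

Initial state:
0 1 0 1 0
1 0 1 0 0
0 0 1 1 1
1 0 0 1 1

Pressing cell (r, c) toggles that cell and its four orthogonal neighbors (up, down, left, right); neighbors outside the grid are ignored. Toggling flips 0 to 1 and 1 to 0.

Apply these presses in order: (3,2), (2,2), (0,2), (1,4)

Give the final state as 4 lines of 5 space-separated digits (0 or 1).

Answer: 0 0 1 0 1
1 0 1 1 1
0 1 1 0 0
1 1 0 0 1

Derivation:
After press 1 at (3,2):
0 1 0 1 0
1 0 1 0 0
0 0 0 1 1
1 1 1 0 1

After press 2 at (2,2):
0 1 0 1 0
1 0 0 0 0
0 1 1 0 1
1 1 0 0 1

After press 3 at (0,2):
0 0 1 0 0
1 0 1 0 0
0 1 1 0 1
1 1 0 0 1

After press 4 at (1,4):
0 0 1 0 1
1 0 1 1 1
0 1 1 0 0
1 1 0 0 1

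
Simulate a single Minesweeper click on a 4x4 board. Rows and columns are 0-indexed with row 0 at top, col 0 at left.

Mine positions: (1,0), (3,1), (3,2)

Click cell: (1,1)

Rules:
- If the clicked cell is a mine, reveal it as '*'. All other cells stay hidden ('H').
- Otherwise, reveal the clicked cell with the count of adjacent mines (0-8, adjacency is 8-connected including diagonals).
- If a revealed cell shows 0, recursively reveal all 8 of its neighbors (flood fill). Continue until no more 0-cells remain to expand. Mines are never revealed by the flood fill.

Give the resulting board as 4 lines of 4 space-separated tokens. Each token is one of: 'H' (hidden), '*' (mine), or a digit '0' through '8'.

H H H H
H 1 H H
H H H H
H H H H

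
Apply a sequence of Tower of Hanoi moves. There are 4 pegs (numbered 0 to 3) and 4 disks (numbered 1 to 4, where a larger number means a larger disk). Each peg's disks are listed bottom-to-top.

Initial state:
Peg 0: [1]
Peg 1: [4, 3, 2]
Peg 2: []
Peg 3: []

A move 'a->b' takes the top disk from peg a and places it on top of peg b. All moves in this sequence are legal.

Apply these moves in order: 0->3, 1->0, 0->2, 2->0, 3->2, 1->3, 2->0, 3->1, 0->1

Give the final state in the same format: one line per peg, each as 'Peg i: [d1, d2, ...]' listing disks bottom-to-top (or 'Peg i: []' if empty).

Answer: Peg 0: [2]
Peg 1: [4, 3, 1]
Peg 2: []
Peg 3: []

Derivation:
After move 1 (0->3):
Peg 0: []
Peg 1: [4, 3, 2]
Peg 2: []
Peg 3: [1]

After move 2 (1->0):
Peg 0: [2]
Peg 1: [4, 3]
Peg 2: []
Peg 3: [1]

After move 3 (0->2):
Peg 0: []
Peg 1: [4, 3]
Peg 2: [2]
Peg 3: [1]

After move 4 (2->0):
Peg 0: [2]
Peg 1: [4, 3]
Peg 2: []
Peg 3: [1]

After move 5 (3->2):
Peg 0: [2]
Peg 1: [4, 3]
Peg 2: [1]
Peg 3: []

After move 6 (1->3):
Peg 0: [2]
Peg 1: [4]
Peg 2: [1]
Peg 3: [3]

After move 7 (2->0):
Peg 0: [2, 1]
Peg 1: [4]
Peg 2: []
Peg 3: [3]

After move 8 (3->1):
Peg 0: [2, 1]
Peg 1: [4, 3]
Peg 2: []
Peg 3: []

After move 9 (0->1):
Peg 0: [2]
Peg 1: [4, 3, 1]
Peg 2: []
Peg 3: []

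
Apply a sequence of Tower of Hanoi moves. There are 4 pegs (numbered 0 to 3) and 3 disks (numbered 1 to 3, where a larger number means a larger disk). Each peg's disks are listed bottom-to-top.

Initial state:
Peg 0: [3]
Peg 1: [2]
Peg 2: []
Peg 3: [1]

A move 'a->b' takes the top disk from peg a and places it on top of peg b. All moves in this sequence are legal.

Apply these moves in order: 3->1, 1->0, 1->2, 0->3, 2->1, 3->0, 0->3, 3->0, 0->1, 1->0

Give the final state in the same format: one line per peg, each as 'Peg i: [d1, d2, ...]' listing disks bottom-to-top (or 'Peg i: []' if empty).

After move 1 (3->1):
Peg 0: [3]
Peg 1: [2, 1]
Peg 2: []
Peg 3: []

After move 2 (1->0):
Peg 0: [3, 1]
Peg 1: [2]
Peg 2: []
Peg 3: []

After move 3 (1->2):
Peg 0: [3, 1]
Peg 1: []
Peg 2: [2]
Peg 3: []

After move 4 (0->3):
Peg 0: [3]
Peg 1: []
Peg 2: [2]
Peg 3: [1]

After move 5 (2->1):
Peg 0: [3]
Peg 1: [2]
Peg 2: []
Peg 3: [1]

After move 6 (3->0):
Peg 0: [3, 1]
Peg 1: [2]
Peg 2: []
Peg 3: []

After move 7 (0->3):
Peg 0: [3]
Peg 1: [2]
Peg 2: []
Peg 3: [1]

After move 8 (3->0):
Peg 0: [3, 1]
Peg 1: [2]
Peg 2: []
Peg 3: []

After move 9 (0->1):
Peg 0: [3]
Peg 1: [2, 1]
Peg 2: []
Peg 3: []

After move 10 (1->0):
Peg 0: [3, 1]
Peg 1: [2]
Peg 2: []
Peg 3: []

Answer: Peg 0: [3, 1]
Peg 1: [2]
Peg 2: []
Peg 3: []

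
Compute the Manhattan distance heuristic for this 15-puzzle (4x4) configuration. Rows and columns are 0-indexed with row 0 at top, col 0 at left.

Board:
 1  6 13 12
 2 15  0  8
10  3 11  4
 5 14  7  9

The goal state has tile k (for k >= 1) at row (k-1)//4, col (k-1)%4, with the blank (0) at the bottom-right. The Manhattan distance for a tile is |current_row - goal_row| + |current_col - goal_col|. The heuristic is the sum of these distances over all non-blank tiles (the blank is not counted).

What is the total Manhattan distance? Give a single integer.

Answer: 27

Derivation:
Tile 1: at (0,0), goal (0,0), distance |0-0|+|0-0| = 0
Tile 6: at (0,1), goal (1,1), distance |0-1|+|1-1| = 1
Tile 13: at (0,2), goal (3,0), distance |0-3|+|2-0| = 5
Tile 12: at (0,3), goal (2,3), distance |0-2|+|3-3| = 2
Tile 2: at (1,0), goal (0,1), distance |1-0|+|0-1| = 2
Tile 15: at (1,1), goal (3,2), distance |1-3|+|1-2| = 3
Tile 8: at (1,3), goal (1,3), distance |1-1|+|3-3| = 0
Tile 10: at (2,0), goal (2,1), distance |2-2|+|0-1| = 1
Tile 3: at (2,1), goal (0,2), distance |2-0|+|1-2| = 3
Tile 11: at (2,2), goal (2,2), distance |2-2|+|2-2| = 0
Tile 4: at (2,3), goal (0,3), distance |2-0|+|3-3| = 2
Tile 5: at (3,0), goal (1,0), distance |3-1|+|0-0| = 2
Tile 14: at (3,1), goal (3,1), distance |3-3|+|1-1| = 0
Tile 7: at (3,2), goal (1,2), distance |3-1|+|2-2| = 2
Tile 9: at (3,3), goal (2,0), distance |3-2|+|3-0| = 4
Sum: 0 + 1 + 5 + 2 + 2 + 3 + 0 + 1 + 3 + 0 + 2 + 2 + 0 + 2 + 4 = 27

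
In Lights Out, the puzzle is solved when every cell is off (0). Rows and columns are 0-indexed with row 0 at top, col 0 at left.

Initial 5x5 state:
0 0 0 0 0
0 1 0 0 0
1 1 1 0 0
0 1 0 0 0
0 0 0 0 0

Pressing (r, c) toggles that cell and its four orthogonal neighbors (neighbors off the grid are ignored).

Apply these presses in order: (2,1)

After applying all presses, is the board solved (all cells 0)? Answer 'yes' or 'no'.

After press 1 at (2,1):
0 0 0 0 0
0 0 0 0 0
0 0 0 0 0
0 0 0 0 0
0 0 0 0 0

Lights still on: 0

Answer: yes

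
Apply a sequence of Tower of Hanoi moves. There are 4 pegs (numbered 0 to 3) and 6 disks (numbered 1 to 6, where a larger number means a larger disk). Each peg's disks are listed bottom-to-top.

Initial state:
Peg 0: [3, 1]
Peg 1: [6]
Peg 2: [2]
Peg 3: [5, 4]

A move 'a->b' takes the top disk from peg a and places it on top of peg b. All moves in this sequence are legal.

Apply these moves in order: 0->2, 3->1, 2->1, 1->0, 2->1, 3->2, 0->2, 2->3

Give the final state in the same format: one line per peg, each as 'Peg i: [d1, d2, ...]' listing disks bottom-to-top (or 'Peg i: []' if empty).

After move 1 (0->2):
Peg 0: [3]
Peg 1: [6]
Peg 2: [2, 1]
Peg 3: [5, 4]

After move 2 (3->1):
Peg 0: [3]
Peg 1: [6, 4]
Peg 2: [2, 1]
Peg 3: [5]

After move 3 (2->1):
Peg 0: [3]
Peg 1: [6, 4, 1]
Peg 2: [2]
Peg 3: [5]

After move 4 (1->0):
Peg 0: [3, 1]
Peg 1: [6, 4]
Peg 2: [2]
Peg 3: [5]

After move 5 (2->1):
Peg 0: [3, 1]
Peg 1: [6, 4, 2]
Peg 2: []
Peg 3: [5]

After move 6 (3->2):
Peg 0: [3, 1]
Peg 1: [6, 4, 2]
Peg 2: [5]
Peg 3: []

After move 7 (0->2):
Peg 0: [3]
Peg 1: [6, 4, 2]
Peg 2: [5, 1]
Peg 3: []

After move 8 (2->3):
Peg 0: [3]
Peg 1: [6, 4, 2]
Peg 2: [5]
Peg 3: [1]

Answer: Peg 0: [3]
Peg 1: [6, 4, 2]
Peg 2: [5]
Peg 3: [1]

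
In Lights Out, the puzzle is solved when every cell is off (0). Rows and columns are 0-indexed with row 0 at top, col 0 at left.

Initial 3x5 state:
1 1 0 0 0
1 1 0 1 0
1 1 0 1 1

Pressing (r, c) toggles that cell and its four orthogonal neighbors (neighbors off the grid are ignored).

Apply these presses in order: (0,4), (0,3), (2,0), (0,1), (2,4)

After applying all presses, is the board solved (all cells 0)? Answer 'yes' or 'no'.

Answer: yes

Derivation:
After press 1 at (0,4):
1 1 0 1 1
1 1 0 1 1
1 1 0 1 1

After press 2 at (0,3):
1 1 1 0 0
1 1 0 0 1
1 1 0 1 1

After press 3 at (2,0):
1 1 1 0 0
0 1 0 0 1
0 0 0 1 1

After press 4 at (0,1):
0 0 0 0 0
0 0 0 0 1
0 0 0 1 1

After press 5 at (2,4):
0 0 0 0 0
0 0 0 0 0
0 0 0 0 0

Lights still on: 0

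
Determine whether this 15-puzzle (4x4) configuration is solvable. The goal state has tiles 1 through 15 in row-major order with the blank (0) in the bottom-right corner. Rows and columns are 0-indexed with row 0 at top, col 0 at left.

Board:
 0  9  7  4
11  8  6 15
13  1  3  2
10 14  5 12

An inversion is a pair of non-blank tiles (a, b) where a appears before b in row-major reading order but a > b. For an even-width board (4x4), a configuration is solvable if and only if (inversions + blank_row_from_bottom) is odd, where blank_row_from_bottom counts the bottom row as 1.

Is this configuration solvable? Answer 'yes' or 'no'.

Inversions: 51
Blank is in row 0 (0-indexed from top), which is row 4 counting from the bottom (bottom = 1).
51 + 4 = 55, which is odd, so the puzzle is solvable.

Answer: yes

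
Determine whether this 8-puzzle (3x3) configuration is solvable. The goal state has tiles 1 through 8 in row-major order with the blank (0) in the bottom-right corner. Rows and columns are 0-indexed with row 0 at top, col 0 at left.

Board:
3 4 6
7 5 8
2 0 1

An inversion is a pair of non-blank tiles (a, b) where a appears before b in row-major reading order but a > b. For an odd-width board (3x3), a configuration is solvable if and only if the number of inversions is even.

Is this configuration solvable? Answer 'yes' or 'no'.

Answer: no

Derivation:
Inversions (pairs i<j in row-major order where tile[i] > tile[j] > 0): 15
15 is odd, so the puzzle is not solvable.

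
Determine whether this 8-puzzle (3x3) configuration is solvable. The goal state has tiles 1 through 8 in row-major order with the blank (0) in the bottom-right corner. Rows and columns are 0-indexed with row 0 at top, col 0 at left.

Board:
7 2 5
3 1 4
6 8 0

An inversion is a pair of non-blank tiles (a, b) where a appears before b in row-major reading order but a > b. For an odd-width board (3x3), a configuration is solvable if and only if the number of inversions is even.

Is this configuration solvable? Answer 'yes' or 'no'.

Inversions (pairs i<j in row-major order where tile[i] > tile[j] > 0): 11
11 is odd, so the puzzle is not solvable.

Answer: no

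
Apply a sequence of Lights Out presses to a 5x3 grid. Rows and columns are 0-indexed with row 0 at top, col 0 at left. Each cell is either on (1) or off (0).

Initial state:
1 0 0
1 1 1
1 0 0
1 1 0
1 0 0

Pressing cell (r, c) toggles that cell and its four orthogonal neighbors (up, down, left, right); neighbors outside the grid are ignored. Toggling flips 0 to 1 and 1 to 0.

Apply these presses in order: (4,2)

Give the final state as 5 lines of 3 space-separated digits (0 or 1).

Answer: 1 0 0
1 1 1
1 0 0
1 1 1
1 1 1

Derivation:
After press 1 at (4,2):
1 0 0
1 1 1
1 0 0
1 1 1
1 1 1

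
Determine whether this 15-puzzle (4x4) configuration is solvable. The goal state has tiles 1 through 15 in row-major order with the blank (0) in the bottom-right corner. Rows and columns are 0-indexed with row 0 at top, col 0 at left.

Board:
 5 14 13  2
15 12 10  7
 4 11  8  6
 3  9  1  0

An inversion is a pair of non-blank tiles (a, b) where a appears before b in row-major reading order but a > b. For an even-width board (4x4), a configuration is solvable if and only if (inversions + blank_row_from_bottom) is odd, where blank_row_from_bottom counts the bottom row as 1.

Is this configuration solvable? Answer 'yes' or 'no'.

Inversions: 72
Blank is in row 3 (0-indexed from top), which is row 1 counting from the bottom (bottom = 1).
72 + 1 = 73, which is odd, so the puzzle is solvable.

Answer: yes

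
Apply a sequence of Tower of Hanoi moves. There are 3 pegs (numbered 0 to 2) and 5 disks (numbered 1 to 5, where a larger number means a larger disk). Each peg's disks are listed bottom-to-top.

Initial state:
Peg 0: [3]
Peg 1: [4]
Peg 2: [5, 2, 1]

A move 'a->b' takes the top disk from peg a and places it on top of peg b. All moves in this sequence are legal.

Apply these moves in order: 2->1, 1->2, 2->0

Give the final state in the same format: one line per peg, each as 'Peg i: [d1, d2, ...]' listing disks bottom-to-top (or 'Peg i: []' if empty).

After move 1 (2->1):
Peg 0: [3]
Peg 1: [4, 1]
Peg 2: [5, 2]

After move 2 (1->2):
Peg 0: [3]
Peg 1: [4]
Peg 2: [5, 2, 1]

After move 3 (2->0):
Peg 0: [3, 1]
Peg 1: [4]
Peg 2: [5, 2]

Answer: Peg 0: [3, 1]
Peg 1: [4]
Peg 2: [5, 2]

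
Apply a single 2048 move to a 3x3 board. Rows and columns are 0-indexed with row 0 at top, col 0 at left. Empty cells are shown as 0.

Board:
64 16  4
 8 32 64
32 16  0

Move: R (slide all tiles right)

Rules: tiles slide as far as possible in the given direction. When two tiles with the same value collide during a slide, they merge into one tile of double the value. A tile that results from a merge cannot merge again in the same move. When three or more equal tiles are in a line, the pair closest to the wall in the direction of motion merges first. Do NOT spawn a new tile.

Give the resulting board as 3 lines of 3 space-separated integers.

Slide right:
row 0: [64, 16, 4] -> [64, 16, 4]
row 1: [8, 32, 64] -> [8, 32, 64]
row 2: [32, 16, 0] -> [0, 32, 16]

Answer: 64 16  4
 8 32 64
 0 32 16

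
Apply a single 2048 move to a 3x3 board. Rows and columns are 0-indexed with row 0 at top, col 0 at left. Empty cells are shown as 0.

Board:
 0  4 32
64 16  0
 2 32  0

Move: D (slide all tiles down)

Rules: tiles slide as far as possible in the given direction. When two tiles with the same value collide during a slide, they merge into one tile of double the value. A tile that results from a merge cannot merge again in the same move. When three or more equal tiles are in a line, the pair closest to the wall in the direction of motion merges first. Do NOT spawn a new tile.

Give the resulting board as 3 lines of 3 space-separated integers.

Answer:  0  4  0
64 16  0
 2 32 32

Derivation:
Slide down:
col 0: [0, 64, 2] -> [0, 64, 2]
col 1: [4, 16, 32] -> [4, 16, 32]
col 2: [32, 0, 0] -> [0, 0, 32]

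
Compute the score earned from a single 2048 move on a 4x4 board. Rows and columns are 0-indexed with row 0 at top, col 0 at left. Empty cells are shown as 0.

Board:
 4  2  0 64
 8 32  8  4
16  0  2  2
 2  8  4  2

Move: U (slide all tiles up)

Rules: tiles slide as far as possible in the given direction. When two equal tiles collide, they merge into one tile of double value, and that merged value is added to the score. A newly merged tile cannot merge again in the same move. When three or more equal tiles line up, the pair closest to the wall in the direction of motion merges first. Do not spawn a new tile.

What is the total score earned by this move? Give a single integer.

Answer: 4

Derivation:
Slide up:
col 0: [4, 8, 16, 2] -> [4, 8, 16, 2]  score +0 (running 0)
col 1: [2, 32, 0, 8] -> [2, 32, 8, 0]  score +0 (running 0)
col 2: [0, 8, 2, 4] -> [8, 2, 4, 0]  score +0 (running 0)
col 3: [64, 4, 2, 2] -> [64, 4, 4, 0]  score +4 (running 4)
Board after move:
 4  2  8 64
 8 32  2  4
16  8  4  4
 2  0  0  0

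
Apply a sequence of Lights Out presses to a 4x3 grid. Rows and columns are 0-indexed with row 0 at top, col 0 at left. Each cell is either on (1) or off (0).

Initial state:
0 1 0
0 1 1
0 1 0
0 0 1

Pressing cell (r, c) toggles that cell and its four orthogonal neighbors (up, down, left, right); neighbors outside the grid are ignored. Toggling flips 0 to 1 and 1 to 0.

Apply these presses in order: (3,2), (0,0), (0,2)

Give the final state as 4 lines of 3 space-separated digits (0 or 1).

After press 1 at (3,2):
0 1 0
0 1 1
0 1 1
0 1 0

After press 2 at (0,0):
1 0 0
1 1 1
0 1 1
0 1 0

After press 3 at (0,2):
1 1 1
1 1 0
0 1 1
0 1 0

Answer: 1 1 1
1 1 0
0 1 1
0 1 0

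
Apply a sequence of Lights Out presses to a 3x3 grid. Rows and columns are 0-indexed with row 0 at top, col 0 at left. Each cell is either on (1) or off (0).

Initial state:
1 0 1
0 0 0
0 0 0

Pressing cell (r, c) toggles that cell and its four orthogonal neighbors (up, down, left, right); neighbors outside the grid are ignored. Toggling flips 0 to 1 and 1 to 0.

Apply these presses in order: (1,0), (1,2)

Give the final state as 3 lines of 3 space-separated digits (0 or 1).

Answer: 0 0 0
1 0 1
1 0 1

Derivation:
After press 1 at (1,0):
0 0 1
1 1 0
1 0 0

After press 2 at (1,2):
0 0 0
1 0 1
1 0 1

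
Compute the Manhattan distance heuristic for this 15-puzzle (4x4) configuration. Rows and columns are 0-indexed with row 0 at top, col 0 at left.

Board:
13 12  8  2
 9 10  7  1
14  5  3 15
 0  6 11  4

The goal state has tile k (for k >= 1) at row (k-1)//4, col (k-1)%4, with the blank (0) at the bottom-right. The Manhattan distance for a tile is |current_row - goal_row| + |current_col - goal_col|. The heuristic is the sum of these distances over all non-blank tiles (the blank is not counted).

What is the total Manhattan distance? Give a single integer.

Tile 13: (0,0)->(3,0) = 3
Tile 12: (0,1)->(2,3) = 4
Tile 8: (0,2)->(1,3) = 2
Tile 2: (0,3)->(0,1) = 2
Tile 9: (1,0)->(2,0) = 1
Tile 10: (1,1)->(2,1) = 1
Tile 7: (1,2)->(1,2) = 0
Tile 1: (1,3)->(0,0) = 4
Tile 14: (2,0)->(3,1) = 2
Tile 5: (2,1)->(1,0) = 2
Tile 3: (2,2)->(0,2) = 2
Tile 15: (2,3)->(3,2) = 2
Tile 6: (3,1)->(1,1) = 2
Tile 11: (3,2)->(2,2) = 1
Tile 4: (3,3)->(0,3) = 3
Sum: 3 + 4 + 2 + 2 + 1 + 1 + 0 + 4 + 2 + 2 + 2 + 2 + 2 + 1 + 3 = 31

Answer: 31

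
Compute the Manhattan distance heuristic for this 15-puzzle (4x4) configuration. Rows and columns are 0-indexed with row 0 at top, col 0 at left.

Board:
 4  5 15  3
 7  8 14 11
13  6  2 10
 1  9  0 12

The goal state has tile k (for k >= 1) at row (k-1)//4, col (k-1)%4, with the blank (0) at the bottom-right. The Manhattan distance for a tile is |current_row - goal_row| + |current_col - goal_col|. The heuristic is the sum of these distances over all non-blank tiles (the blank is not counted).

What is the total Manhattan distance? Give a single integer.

Tile 4: at (0,0), goal (0,3), distance |0-0|+|0-3| = 3
Tile 5: at (0,1), goal (1,0), distance |0-1|+|1-0| = 2
Tile 15: at (0,2), goal (3,2), distance |0-3|+|2-2| = 3
Tile 3: at (0,3), goal (0,2), distance |0-0|+|3-2| = 1
Tile 7: at (1,0), goal (1,2), distance |1-1|+|0-2| = 2
Tile 8: at (1,1), goal (1,3), distance |1-1|+|1-3| = 2
Tile 14: at (1,2), goal (3,1), distance |1-3|+|2-1| = 3
Tile 11: at (1,3), goal (2,2), distance |1-2|+|3-2| = 2
Tile 13: at (2,0), goal (3,0), distance |2-3|+|0-0| = 1
Tile 6: at (2,1), goal (1,1), distance |2-1|+|1-1| = 1
Tile 2: at (2,2), goal (0,1), distance |2-0|+|2-1| = 3
Tile 10: at (2,3), goal (2,1), distance |2-2|+|3-1| = 2
Tile 1: at (3,0), goal (0,0), distance |3-0|+|0-0| = 3
Tile 9: at (3,1), goal (2,0), distance |3-2|+|1-0| = 2
Tile 12: at (3,3), goal (2,3), distance |3-2|+|3-3| = 1
Sum: 3 + 2 + 3 + 1 + 2 + 2 + 3 + 2 + 1 + 1 + 3 + 2 + 3 + 2 + 1 = 31

Answer: 31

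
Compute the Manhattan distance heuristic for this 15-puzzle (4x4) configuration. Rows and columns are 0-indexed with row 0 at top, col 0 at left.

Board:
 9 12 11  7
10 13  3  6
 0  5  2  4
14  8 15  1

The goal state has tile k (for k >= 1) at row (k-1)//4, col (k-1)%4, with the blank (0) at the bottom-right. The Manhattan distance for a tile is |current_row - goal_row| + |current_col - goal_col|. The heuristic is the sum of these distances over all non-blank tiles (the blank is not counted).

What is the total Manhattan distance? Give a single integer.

Tile 9: at (0,0), goal (2,0), distance |0-2|+|0-0| = 2
Tile 12: at (0,1), goal (2,3), distance |0-2|+|1-3| = 4
Tile 11: at (0,2), goal (2,2), distance |0-2|+|2-2| = 2
Tile 7: at (0,3), goal (1,2), distance |0-1|+|3-2| = 2
Tile 10: at (1,0), goal (2,1), distance |1-2|+|0-1| = 2
Tile 13: at (1,1), goal (3,0), distance |1-3|+|1-0| = 3
Tile 3: at (1,2), goal (0,2), distance |1-0|+|2-2| = 1
Tile 6: at (1,3), goal (1,1), distance |1-1|+|3-1| = 2
Tile 5: at (2,1), goal (1,0), distance |2-1|+|1-0| = 2
Tile 2: at (2,2), goal (0,1), distance |2-0|+|2-1| = 3
Tile 4: at (2,3), goal (0,3), distance |2-0|+|3-3| = 2
Tile 14: at (3,0), goal (3,1), distance |3-3|+|0-1| = 1
Tile 8: at (3,1), goal (1,3), distance |3-1|+|1-3| = 4
Tile 15: at (3,2), goal (3,2), distance |3-3|+|2-2| = 0
Tile 1: at (3,3), goal (0,0), distance |3-0|+|3-0| = 6
Sum: 2 + 4 + 2 + 2 + 2 + 3 + 1 + 2 + 2 + 3 + 2 + 1 + 4 + 0 + 6 = 36

Answer: 36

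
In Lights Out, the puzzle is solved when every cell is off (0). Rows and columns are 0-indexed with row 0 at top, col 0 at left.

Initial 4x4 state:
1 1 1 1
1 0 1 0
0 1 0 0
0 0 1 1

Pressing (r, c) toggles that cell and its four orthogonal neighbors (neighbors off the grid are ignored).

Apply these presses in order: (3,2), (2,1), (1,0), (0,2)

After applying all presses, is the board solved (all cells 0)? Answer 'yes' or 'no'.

After press 1 at (3,2):
1 1 1 1
1 0 1 0
0 1 1 0
0 1 0 0

After press 2 at (2,1):
1 1 1 1
1 1 1 0
1 0 0 0
0 0 0 0

After press 3 at (1,0):
0 1 1 1
0 0 1 0
0 0 0 0
0 0 0 0

After press 4 at (0,2):
0 0 0 0
0 0 0 0
0 0 0 0
0 0 0 0

Lights still on: 0

Answer: yes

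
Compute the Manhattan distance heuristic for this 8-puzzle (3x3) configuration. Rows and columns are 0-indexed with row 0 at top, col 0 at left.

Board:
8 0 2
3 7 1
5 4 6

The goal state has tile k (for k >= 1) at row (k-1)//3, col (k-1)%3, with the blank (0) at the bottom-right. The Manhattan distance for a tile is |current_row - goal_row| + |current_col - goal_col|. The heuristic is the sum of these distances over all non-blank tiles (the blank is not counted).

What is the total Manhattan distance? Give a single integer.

Tile 8: (0,0)->(2,1) = 3
Tile 2: (0,2)->(0,1) = 1
Tile 3: (1,0)->(0,2) = 3
Tile 7: (1,1)->(2,0) = 2
Tile 1: (1,2)->(0,0) = 3
Tile 5: (2,0)->(1,1) = 2
Tile 4: (2,1)->(1,0) = 2
Tile 6: (2,2)->(1,2) = 1
Sum: 3 + 1 + 3 + 2 + 3 + 2 + 2 + 1 = 17

Answer: 17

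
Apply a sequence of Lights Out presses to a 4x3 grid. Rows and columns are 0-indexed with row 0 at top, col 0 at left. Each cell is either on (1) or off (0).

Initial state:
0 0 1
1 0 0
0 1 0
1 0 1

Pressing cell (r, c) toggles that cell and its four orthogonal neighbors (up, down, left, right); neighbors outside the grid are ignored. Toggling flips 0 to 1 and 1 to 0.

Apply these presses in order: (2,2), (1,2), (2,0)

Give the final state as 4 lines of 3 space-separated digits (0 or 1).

Answer: 0 0 0
0 1 0
1 1 0
0 0 0

Derivation:
After press 1 at (2,2):
0 0 1
1 0 1
0 0 1
1 0 0

After press 2 at (1,2):
0 0 0
1 1 0
0 0 0
1 0 0

After press 3 at (2,0):
0 0 0
0 1 0
1 1 0
0 0 0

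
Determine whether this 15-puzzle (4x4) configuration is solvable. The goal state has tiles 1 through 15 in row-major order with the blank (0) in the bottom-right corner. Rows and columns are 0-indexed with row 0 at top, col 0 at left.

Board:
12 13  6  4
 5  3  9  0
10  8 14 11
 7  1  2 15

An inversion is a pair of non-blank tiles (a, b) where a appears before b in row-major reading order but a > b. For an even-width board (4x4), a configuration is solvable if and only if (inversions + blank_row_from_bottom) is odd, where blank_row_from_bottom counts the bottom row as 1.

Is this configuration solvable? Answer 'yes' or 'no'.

Inversions: 55
Blank is in row 1 (0-indexed from top), which is row 3 counting from the bottom (bottom = 1).
55 + 3 = 58, which is even, so the puzzle is not solvable.

Answer: no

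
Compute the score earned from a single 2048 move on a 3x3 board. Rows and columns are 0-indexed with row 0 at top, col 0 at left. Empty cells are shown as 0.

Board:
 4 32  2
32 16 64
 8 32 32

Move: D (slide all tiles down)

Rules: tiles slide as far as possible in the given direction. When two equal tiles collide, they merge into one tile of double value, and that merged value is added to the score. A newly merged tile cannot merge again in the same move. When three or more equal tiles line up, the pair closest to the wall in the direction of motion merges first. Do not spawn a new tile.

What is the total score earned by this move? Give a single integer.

Answer: 0

Derivation:
Slide down:
col 0: [4, 32, 8] -> [4, 32, 8]  score +0 (running 0)
col 1: [32, 16, 32] -> [32, 16, 32]  score +0 (running 0)
col 2: [2, 64, 32] -> [2, 64, 32]  score +0 (running 0)
Board after move:
 4 32  2
32 16 64
 8 32 32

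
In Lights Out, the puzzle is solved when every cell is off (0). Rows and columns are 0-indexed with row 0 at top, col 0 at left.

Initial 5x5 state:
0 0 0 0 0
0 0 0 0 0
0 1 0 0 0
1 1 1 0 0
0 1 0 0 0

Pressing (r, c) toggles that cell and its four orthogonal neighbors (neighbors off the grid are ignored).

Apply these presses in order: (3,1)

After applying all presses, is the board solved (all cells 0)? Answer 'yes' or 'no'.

After press 1 at (3,1):
0 0 0 0 0
0 0 0 0 0
0 0 0 0 0
0 0 0 0 0
0 0 0 0 0

Lights still on: 0

Answer: yes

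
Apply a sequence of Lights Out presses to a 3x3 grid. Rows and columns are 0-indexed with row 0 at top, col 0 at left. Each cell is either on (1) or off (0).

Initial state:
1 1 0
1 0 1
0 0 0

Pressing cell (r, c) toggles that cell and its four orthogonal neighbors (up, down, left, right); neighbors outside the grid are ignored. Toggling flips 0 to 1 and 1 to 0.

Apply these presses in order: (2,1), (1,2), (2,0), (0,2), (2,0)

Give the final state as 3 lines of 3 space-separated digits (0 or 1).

Answer: 1 0 0
1 0 1
1 1 0

Derivation:
After press 1 at (2,1):
1 1 0
1 1 1
1 1 1

After press 2 at (1,2):
1 1 1
1 0 0
1 1 0

After press 3 at (2,0):
1 1 1
0 0 0
0 0 0

After press 4 at (0,2):
1 0 0
0 0 1
0 0 0

After press 5 at (2,0):
1 0 0
1 0 1
1 1 0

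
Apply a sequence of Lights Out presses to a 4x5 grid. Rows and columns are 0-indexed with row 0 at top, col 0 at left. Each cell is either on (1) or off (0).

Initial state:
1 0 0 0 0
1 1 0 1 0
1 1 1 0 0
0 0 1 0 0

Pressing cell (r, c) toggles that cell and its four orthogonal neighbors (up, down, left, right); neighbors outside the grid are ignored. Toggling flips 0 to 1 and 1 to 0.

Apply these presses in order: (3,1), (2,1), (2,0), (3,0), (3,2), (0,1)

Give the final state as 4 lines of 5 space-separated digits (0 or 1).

Answer: 0 1 1 0 0
0 1 0 1 0
0 0 1 0 0
1 0 1 1 0

Derivation:
After press 1 at (3,1):
1 0 0 0 0
1 1 0 1 0
1 0 1 0 0
1 1 0 0 0

After press 2 at (2,1):
1 0 0 0 0
1 0 0 1 0
0 1 0 0 0
1 0 0 0 0

After press 3 at (2,0):
1 0 0 0 0
0 0 0 1 0
1 0 0 0 0
0 0 0 0 0

After press 4 at (3,0):
1 0 0 0 0
0 0 0 1 0
0 0 0 0 0
1 1 0 0 0

After press 5 at (3,2):
1 0 0 0 0
0 0 0 1 0
0 0 1 0 0
1 0 1 1 0

After press 6 at (0,1):
0 1 1 0 0
0 1 0 1 0
0 0 1 0 0
1 0 1 1 0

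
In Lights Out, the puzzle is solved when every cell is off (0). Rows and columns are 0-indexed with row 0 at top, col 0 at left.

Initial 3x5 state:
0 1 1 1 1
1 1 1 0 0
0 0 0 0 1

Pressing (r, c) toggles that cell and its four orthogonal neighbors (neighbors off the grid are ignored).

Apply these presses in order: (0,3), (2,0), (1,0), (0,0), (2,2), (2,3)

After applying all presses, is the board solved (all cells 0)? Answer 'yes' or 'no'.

Answer: yes

Derivation:
After press 1 at (0,3):
0 1 0 0 0
1 1 1 1 0
0 0 0 0 1

After press 2 at (2,0):
0 1 0 0 0
0 1 1 1 0
1 1 0 0 1

After press 3 at (1,0):
1 1 0 0 0
1 0 1 1 0
0 1 0 0 1

After press 4 at (0,0):
0 0 0 0 0
0 0 1 1 0
0 1 0 0 1

After press 5 at (2,2):
0 0 0 0 0
0 0 0 1 0
0 0 1 1 1

After press 6 at (2,3):
0 0 0 0 0
0 0 0 0 0
0 0 0 0 0

Lights still on: 0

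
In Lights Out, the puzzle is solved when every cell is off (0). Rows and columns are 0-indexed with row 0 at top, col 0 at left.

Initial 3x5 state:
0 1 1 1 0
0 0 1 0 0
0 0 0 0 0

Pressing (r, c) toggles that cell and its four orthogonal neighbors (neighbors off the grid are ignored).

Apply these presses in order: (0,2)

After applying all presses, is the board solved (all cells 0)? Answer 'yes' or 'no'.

Answer: yes

Derivation:
After press 1 at (0,2):
0 0 0 0 0
0 0 0 0 0
0 0 0 0 0

Lights still on: 0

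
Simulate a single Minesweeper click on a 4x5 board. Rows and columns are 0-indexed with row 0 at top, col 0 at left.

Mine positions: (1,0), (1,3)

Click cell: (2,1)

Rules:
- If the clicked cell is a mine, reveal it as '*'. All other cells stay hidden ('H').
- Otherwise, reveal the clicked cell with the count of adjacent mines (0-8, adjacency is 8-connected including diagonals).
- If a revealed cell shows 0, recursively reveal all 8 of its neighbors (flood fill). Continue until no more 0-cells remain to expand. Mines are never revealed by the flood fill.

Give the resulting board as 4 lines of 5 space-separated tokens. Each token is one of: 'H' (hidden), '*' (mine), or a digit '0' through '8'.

H H H H H
H H H H H
H 1 H H H
H H H H H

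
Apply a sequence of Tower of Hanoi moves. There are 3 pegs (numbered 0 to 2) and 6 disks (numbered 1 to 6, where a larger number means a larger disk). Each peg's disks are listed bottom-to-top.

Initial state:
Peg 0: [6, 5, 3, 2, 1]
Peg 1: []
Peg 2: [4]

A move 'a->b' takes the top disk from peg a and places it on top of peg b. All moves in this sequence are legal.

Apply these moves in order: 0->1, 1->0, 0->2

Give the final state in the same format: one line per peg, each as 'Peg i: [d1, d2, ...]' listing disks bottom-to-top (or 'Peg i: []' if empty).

After move 1 (0->1):
Peg 0: [6, 5, 3, 2]
Peg 1: [1]
Peg 2: [4]

After move 2 (1->0):
Peg 0: [6, 5, 3, 2, 1]
Peg 1: []
Peg 2: [4]

After move 3 (0->2):
Peg 0: [6, 5, 3, 2]
Peg 1: []
Peg 2: [4, 1]

Answer: Peg 0: [6, 5, 3, 2]
Peg 1: []
Peg 2: [4, 1]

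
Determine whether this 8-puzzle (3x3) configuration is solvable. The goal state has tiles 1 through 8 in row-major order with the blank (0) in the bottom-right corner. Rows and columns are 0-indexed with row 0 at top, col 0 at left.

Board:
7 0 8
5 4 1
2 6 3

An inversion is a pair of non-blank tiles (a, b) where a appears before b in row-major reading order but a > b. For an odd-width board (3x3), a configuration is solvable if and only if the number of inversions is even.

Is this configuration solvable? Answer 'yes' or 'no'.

Inversions (pairs i<j in row-major order where tile[i] > tile[j] > 0): 20
20 is even, so the puzzle is solvable.

Answer: yes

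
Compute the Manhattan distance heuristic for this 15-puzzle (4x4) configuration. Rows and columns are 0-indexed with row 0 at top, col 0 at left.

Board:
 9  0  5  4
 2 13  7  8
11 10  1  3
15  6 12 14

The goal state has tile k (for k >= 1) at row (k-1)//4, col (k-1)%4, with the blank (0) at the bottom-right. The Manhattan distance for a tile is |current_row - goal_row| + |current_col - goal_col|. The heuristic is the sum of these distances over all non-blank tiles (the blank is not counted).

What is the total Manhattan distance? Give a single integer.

Tile 9: (0,0)->(2,0) = 2
Tile 5: (0,2)->(1,0) = 3
Tile 4: (0,3)->(0,3) = 0
Tile 2: (1,0)->(0,1) = 2
Tile 13: (1,1)->(3,0) = 3
Tile 7: (1,2)->(1,2) = 0
Tile 8: (1,3)->(1,3) = 0
Tile 11: (2,0)->(2,2) = 2
Tile 10: (2,1)->(2,1) = 0
Tile 1: (2,2)->(0,0) = 4
Tile 3: (2,3)->(0,2) = 3
Tile 15: (3,0)->(3,2) = 2
Tile 6: (3,1)->(1,1) = 2
Tile 12: (3,2)->(2,3) = 2
Tile 14: (3,3)->(3,1) = 2
Sum: 2 + 3 + 0 + 2 + 3 + 0 + 0 + 2 + 0 + 4 + 3 + 2 + 2 + 2 + 2 = 27

Answer: 27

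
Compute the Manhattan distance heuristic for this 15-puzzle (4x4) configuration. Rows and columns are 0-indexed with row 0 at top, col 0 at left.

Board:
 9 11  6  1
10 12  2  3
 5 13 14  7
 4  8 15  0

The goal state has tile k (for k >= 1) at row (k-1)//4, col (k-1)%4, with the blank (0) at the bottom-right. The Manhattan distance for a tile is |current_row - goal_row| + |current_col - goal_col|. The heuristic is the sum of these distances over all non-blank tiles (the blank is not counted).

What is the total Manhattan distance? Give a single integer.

Tile 9: (0,0)->(2,0) = 2
Tile 11: (0,1)->(2,2) = 3
Tile 6: (0,2)->(1,1) = 2
Tile 1: (0,3)->(0,0) = 3
Tile 10: (1,0)->(2,1) = 2
Tile 12: (1,1)->(2,3) = 3
Tile 2: (1,2)->(0,1) = 2
Tile 3: (1,3)->(0,2) = 2
Tile 5: (2,0)->(1,0) = 1
Tile 13: (2,1)->(3,0) = 2
Tile 14: (2,2)->(3,1) = 2
Tile 7: (2,3)->(1,2) = 2
Tile 4: (3,0)->(0,3) = 6
Tile 8: (3,1)->(1,3) = 4
Tile 15: (3,2)->(3,2) = 0
Sum: 2 + 3 + 2 + 3 + 2 + 3 + 2 + 2 + 1 + 2 + 2 + 2 + 6 + 4 + 0 = 36

Answer: 36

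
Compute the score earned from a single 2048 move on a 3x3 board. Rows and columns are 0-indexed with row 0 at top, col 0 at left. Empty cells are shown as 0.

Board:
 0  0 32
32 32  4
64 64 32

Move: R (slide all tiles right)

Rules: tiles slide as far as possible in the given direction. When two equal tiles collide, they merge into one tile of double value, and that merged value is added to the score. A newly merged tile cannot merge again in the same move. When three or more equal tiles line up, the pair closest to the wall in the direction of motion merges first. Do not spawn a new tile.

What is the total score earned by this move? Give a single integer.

Answer: 192

Derivation:
Slide right:
row 0: [0, 0, 32] -> [0, 0, 32]  score +0 (running 0)
row 1: [32, 32, 4] -> [0, 64, 4]  score +64 (running 64)
row 2: [64, 64, 32] -> [0, 128, 32]  score +128 (running 192)
Board after move:
  0   0  32
  0  64   4
  0 128  32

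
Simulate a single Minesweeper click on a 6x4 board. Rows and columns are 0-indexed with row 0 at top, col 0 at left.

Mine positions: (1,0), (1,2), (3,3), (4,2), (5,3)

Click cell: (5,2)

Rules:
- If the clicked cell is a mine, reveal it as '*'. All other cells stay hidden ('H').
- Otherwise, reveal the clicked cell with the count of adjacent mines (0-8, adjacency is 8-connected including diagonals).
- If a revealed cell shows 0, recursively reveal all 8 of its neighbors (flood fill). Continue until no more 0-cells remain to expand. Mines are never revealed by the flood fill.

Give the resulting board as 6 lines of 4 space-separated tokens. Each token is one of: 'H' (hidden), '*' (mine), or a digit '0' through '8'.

H H H H
H H H H
H H H H
H H H H
H H H H
H H 2 H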